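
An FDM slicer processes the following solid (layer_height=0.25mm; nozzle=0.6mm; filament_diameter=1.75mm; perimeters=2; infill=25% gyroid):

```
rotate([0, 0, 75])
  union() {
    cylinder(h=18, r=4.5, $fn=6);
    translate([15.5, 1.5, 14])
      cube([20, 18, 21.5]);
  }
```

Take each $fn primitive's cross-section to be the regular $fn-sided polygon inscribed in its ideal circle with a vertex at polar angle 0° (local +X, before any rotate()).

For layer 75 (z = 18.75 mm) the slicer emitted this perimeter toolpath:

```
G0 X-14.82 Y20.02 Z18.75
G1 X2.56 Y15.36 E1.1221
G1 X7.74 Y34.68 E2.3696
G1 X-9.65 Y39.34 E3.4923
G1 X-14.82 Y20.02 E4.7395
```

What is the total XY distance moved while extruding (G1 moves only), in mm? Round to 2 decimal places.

Sum the Euclidean lengths of each G1 segment: total = 76.00 mm.

76.00 mm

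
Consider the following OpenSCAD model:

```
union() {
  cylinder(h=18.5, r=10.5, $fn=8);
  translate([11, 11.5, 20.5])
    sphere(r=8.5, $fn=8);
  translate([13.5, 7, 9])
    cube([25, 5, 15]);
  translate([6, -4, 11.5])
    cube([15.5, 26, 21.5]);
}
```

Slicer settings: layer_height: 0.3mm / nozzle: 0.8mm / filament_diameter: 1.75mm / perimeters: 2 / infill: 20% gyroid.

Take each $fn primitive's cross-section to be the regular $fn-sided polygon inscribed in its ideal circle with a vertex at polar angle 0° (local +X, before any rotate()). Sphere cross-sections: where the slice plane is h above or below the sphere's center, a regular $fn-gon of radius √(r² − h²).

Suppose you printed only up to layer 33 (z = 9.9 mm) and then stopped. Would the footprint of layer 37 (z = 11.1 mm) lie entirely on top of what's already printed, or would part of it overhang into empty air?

Compare the two slices. At z = 9.9: the r=10.5 cylinder gives a regular 8-gon of circumradius 10.5 (constant along its height) (area = (8/2)·10.500²·sin(360°/8) = 311.83 mm²); the sphere at (11, 11.5) is not intersected at this z (|z−center|=10.600 > r=8.5); the cube at (13.5, 7) (footprint 25×5) is included at this height (area 125.00 mm²); the cube at (6, -4) is absent (z outside [11.5, 33]); Merging all regions: the 2 present regions are separate (no shared area or edge), so areas and boundary lengths simply add and each stays a separate island — area = 436.83 mm². At z = 11.1: the cylinder: section is a regular 8-gon, circumradius r=10.5 (area = (8/2)·10.500²·sin(360°/8) = 311.83 mm²); the sphere at (11, 11.5) is absent (|z−center|=9.400 > r=8.5); the cube at (13.5, 7) is present — its section is the full 25×5 rectangle (area 125.00 mm²); the cube at (6, -4) is not intersected at this z (z outside [11.5, 33]); Merging all regions: the 2 present regions are separate (no shared area or edge), so areas and boundary lengths simply add and each stays a separate island — area = 436.83 mm². Checking containment: the cross-section at z = 11.1 is a subset of the cross-section at z = 9.9.

entirely on top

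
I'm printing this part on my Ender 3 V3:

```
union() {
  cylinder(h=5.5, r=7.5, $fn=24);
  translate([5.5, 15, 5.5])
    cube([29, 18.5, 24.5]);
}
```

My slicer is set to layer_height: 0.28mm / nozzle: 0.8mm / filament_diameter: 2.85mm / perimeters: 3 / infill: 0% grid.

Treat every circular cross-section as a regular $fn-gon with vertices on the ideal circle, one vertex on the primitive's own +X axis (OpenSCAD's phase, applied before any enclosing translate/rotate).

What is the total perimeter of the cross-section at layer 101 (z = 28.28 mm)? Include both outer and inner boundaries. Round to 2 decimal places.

At z = 28.28 mm: the cylinder is absent (z outside [0, 5.5]); the cube at (5.5, 15) is present — its section is the full 29×18.5 rectangle (perimeter 95.00 mm); Combining (union): only the 29×18.5 cube at (5.5, 15) is present, so the union is just that shape — boundary = 95.00 mm. Overall, the cross-section is a single solid region. Total boundary length (outer) = 95.00 mm.

95.00 mm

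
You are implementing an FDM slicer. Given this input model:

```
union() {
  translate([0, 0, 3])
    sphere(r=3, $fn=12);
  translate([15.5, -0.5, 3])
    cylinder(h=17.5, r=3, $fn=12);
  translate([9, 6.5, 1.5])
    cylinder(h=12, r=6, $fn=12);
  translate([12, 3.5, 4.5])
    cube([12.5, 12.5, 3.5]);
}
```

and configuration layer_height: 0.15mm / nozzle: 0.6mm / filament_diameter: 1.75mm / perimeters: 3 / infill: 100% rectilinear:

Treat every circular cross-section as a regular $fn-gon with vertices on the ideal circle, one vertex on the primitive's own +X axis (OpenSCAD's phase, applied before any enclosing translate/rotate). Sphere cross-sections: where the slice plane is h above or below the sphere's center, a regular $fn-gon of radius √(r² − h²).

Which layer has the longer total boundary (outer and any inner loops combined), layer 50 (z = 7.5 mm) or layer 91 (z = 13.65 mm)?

layer 50 (z = 7.5 mm)

Layer 50 (z = 7.5): the sphere does not reach this height (|z−center|=4.500 > r=3); the cylinder at (15.5, -0.5): section is a regular 12-gon, circumradius r=3 (perimeter = 2·12·3.000·sin(180°/12) = 18.63 mm); the cylinder at (9, 6.5): section is a regular 12-gon, circumradius r=6 (perimeter = 2·12·6.000·sin(180°/12) = 37.27 mm); the cube at (12, 3.5) (footprint 12.5×12.5) is included at this height (perimeter 50.00 mm); Merging all regions: the regions partially overlap (shared area 18.00 mm²), so the edge portions inside another operand are dropped and the merged outline is re-measured after clipping — boundary = 86.20 mm. So its perimeter = 86.20 mm. Layer 91 (z = 13.65): the sphere is absent (|z−center|=10.650 > r=3); the r=3 cylinder at (15.5, -0.5) contributes a regular 12-gon of circumradius 3 (perimeter = 2·12·3.000·sin(180°/12) = 18.63 mm); the cylinder at (9, 6.5) does not reach this height (z outside [1.5, 13.5]); the cube at (12, 3.5) does not reach this height (z outside [4.5, 8]); Combining (union): only the r=3 cylinder at (15.5, -0.5) is present, so the union is just that shape — boundary = 18.63 mm. So its perimeter = 18.63 mm. Layer 50 is larger (86.20 vs 18.63 mm).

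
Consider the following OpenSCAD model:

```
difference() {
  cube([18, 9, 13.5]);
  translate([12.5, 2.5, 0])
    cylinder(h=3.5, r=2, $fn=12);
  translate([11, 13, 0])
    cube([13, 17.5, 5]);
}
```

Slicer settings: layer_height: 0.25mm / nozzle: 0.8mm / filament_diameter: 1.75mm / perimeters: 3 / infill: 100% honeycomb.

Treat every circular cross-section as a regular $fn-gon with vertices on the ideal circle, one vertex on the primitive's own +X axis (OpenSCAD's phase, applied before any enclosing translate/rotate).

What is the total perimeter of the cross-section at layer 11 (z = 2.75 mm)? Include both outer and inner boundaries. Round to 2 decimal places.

At z = 2.75 mm: the cube is present — its section is the full 18×9 rectangle (perimeter 54.00 mm); the cylinder at (12.5, 2.5): section is a regular 12-gon, circumradius r=2 (perimeter = 2·12·2.000·sin(180°/12) = 12.42 mm); the 13×17.5 cube at (11, 13) contributes its full rectangle (perimeter 61.00 mm); Subtracting the remaining from the first: starting from the 18×9 cube, the r=2 cylinder at (12.5, 2.5) lies wholly inside it (removes its full 12.00 mm² and its 12.42 mm outline becomes a hole wall); the 13×17.5 cube at (11, 13) misses the remaining region (no effect) — boundary (outer + 1 inner loop) = 66.42 mm. Overall, the cross-section is one region with 1 hole. Total boundary length (outer + inner) = 66.42 mm.

66.42 mm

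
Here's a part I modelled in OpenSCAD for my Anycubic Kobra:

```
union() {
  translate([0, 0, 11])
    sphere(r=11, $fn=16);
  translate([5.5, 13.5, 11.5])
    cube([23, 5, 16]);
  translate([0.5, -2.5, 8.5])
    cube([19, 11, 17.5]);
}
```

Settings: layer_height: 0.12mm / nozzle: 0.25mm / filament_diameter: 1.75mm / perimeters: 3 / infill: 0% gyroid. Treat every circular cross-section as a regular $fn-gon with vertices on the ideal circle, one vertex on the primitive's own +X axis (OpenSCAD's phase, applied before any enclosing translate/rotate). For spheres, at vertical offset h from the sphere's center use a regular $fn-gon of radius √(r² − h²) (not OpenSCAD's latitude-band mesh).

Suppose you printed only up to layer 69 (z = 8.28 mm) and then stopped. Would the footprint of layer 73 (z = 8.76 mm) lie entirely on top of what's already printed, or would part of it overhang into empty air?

Compare the two slices. At z = 8.28: the r=11 sphere contributes a regular 16-gon of circumradius √(11²−2.72²) = 10.658 (area = (16/2)·10.658²·sin(360°/16) = 347.79 mm²); the cube at (5.5, 13.5) is not intersected at this z (z outside [11.5, 27.5]); the cube at (0.5, -2.5) is absent (z outside [8.5, 26]); Combining (union): only the r=11 sphere is present, so the union is just that shape — area = 347.79 mm². At z = 8.76: the r=11 sphere slices to a regular 16-gon of circumradius 10.770 (√(r²−h²) with h=2.24 from center) (area = (16/2)·10.770²·sin(360°/16) = 355.08 mm²); the cube at (5.5, 13.5) is not intersected at this z (z outside [11.5, 27.5]); the cube at (0.5, -2.5) is present — its section is the full 19×11 rectangle (area 209.00 mm²); Merging all regions: the regions partially overlap — summed areas 564.08 mm² minus the doubly-counted overlap 100.33 mm² gives 463.74 mm² — area = 463.74 mm². Checking containment: at z = 8.76 the cross-section extends beyond the z = 8.28 cross-section by about 115.95 mm².

part overhangs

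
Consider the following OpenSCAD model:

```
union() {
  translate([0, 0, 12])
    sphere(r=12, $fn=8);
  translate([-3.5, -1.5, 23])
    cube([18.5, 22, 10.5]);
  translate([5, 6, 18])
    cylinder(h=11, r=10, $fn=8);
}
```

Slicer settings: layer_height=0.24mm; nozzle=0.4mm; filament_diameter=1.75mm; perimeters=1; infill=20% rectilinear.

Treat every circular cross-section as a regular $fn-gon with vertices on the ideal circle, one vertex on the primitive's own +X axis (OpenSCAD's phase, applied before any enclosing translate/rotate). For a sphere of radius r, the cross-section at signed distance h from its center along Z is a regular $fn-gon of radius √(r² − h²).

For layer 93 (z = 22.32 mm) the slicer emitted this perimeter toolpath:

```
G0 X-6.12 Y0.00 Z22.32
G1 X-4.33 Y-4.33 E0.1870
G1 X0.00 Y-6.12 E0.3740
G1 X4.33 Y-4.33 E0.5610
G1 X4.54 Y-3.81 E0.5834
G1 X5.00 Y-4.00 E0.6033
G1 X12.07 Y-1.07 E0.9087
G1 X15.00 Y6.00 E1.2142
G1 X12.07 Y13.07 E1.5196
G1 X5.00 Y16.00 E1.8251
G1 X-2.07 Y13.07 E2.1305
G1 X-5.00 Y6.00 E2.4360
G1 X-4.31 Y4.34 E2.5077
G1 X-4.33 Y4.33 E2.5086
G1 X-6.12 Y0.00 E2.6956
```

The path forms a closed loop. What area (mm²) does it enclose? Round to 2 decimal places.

Apply the shoelace formula to the sequence of (X, Y) vertices; enclosed area = 324.27 mm².

324.27 mm²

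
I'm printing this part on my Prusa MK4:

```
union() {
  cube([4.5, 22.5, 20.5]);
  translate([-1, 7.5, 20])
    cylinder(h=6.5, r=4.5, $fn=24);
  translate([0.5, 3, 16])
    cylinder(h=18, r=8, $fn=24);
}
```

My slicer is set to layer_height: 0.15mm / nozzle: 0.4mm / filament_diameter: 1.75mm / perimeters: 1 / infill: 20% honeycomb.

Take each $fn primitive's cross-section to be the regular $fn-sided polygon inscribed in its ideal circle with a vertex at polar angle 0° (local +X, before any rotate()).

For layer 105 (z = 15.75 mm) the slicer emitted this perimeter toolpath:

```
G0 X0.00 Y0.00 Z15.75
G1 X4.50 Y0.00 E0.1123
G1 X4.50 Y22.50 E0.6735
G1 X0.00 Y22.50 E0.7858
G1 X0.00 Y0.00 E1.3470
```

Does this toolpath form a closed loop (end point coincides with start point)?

yes

Start point (G0): (0.00, 0.00). End point (last G1): the path returns to the start — closed.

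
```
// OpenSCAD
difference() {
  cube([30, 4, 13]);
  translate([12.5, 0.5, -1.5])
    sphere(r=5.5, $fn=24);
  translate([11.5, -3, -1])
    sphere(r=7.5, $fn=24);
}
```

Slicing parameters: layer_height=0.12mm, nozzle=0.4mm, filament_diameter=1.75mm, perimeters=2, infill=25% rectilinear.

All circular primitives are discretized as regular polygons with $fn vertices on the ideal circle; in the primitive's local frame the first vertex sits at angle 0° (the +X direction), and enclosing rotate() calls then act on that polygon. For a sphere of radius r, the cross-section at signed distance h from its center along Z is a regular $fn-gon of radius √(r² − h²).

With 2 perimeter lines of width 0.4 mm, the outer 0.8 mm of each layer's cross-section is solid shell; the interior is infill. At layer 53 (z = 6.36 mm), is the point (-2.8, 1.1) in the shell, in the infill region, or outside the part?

outside

At z = 6.36 mm: the 30×4 cube contributes its full rectangle; the sphere at (12.5, 0.5) is not intersected at this z (|z−center|=7.860 > r=5.5); the sphere at (11.5, -3): section is a regular 24-gon, circumradius = √(r²−h²) = √(7.5²−7.36²) = 1.442; Taking the first minus the rest: starting from the 30×4 cube, the r=7.5 sphere at (11.5, -3) misses the remaining region (no effect) — 1 connected region. Overall, the cross-section is a single solid region. The nearest boundary edge runs (0.00, 0.00)→(0.00, 4.00); distance from the point to it = 2.80 mm. The point is not inside any of the regions above, so it lies outside the cross-section (2.80 mm from the nearest boundary).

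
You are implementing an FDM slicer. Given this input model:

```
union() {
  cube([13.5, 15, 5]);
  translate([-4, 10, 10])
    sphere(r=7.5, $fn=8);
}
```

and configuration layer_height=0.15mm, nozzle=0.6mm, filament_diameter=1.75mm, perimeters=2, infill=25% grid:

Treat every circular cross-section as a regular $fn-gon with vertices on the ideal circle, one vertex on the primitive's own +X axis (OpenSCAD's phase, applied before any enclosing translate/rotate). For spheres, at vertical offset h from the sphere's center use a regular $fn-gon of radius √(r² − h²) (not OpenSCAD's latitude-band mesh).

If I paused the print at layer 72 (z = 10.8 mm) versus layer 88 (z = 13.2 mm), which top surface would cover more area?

Layer 72 (z = 10.8): the cube does not reach this height (z outside [0, 5]); the r=7.5 sphere at (-4, 10) contributes a regular 8-gon of circumradius √(7.5²−0.8²) = 7.457 (area = (8/2)·7.457²·sin(360°/8) = 157.29 mm²); Merging all regions: only the r=7.5 sphere at (-4, 10) is present, so the union is just that shape — area = 157.29 mm². So its area = 157.29 mm². Layer 88 (z = 13.2): the cube does not reach this height (z outside [0, 5]); the r=7.5 sphere at (-4, 10) contributes a regular 8-gon of circumradius √(7.5²−3.2²) = 6.783 (area = (8/2)·6.783²·sin(360°/8) = 130.14 mm²); Taking the union: only the r=7.5 sphere at (-4, 10) is present, so the union is just that shape — area = 130.14 mm². So its area = 130.14 mm². Layer 72 is larger (157.29 vs 130.14 mm²).

layer 72 (z = 10.8 mm)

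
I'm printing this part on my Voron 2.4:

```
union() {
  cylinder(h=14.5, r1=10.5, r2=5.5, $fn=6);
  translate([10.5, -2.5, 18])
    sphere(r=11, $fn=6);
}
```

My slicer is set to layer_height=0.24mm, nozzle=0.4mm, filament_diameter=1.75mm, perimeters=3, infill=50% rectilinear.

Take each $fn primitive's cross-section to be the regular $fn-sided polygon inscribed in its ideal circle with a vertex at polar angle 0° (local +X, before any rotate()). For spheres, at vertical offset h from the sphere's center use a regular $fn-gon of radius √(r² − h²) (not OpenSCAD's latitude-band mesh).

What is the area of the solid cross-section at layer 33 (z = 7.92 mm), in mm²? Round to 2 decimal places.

206.58 mm²

At z = 7.92 mm: the cone (r1=10.5→r2=5.5) has section circumradius 7.769 here — a regular 6-gon (area = (6/2)·7.769²·sin(360°/6) = 156.81 mm²); the sphere at (10.5, -2.5): section is a regular 6-gon, circumradius = √(r²−h²) = √(11²−10.08²) = 4.404 (area = (6/2)·4.404²·sin(360°/6) = 50.39 mm²); Taking the union: the regions partially overlap — summed areas 207.20 mm² minus the doubly-counted overlap 0.62 mm² gives 206.58 mm² — area = 206.58 mm². Overall, the cross-section is a single solid region. Net area = 206.58 mm².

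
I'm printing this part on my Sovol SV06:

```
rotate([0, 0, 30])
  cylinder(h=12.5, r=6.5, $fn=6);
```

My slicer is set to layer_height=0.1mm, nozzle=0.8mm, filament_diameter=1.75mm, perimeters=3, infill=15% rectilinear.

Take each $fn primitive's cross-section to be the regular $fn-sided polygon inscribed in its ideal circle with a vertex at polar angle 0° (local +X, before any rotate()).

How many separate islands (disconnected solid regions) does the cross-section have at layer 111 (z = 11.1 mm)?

At z = 11.1 mm: the r=6.5 cylinder contributes a regular 6-gon of circumradius 6.5; (whole slice rotated 30° about Z — lengths, areas and connectivity unchanged). Overall, the cross-section is a single solid region. Island count = 1.

1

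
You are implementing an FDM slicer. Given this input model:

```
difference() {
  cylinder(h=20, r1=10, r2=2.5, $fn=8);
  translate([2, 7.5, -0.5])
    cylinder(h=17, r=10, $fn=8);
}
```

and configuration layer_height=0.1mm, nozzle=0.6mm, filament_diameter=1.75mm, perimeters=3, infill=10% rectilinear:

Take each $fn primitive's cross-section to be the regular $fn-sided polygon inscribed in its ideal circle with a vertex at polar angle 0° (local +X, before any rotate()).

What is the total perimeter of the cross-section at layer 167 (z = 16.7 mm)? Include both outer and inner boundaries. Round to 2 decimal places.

22.88 mm

At z = 16.7 mm: the cone: at t=0.835 of its height the radius interpolates to r₁+(r₂−r₁)t = 3.738, giving a regular 8-gon of that circumradius (perimeter = 2·8·3.738·sin(180°/8) = 22.88 mm); the cylinder at (2, 7.5) is absent (z outside [-0.5, 16.5]); Taking the first minus the rest: none of the subtracted shapes is present at this height, so the cone is unchanged — boundary = 22.88 mm. Overall, the cross-section is a single solid region. Total boundary length (outer) = 22.88 mm.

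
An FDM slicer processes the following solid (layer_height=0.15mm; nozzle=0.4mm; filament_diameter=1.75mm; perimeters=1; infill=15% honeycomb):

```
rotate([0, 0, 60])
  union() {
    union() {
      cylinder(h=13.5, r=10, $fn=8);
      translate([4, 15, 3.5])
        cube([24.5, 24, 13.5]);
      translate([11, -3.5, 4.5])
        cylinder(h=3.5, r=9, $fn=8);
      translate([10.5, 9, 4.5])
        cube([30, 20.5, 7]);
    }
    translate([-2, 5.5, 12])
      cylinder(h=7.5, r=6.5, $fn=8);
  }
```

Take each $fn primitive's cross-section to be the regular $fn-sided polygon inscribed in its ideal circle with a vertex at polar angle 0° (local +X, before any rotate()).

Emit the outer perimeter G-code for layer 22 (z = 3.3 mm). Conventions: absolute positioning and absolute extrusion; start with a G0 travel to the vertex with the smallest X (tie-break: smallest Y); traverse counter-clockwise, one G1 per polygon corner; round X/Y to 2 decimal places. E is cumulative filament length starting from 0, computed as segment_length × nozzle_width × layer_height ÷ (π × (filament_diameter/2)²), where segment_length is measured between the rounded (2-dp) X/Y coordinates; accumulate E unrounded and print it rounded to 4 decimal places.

G0 X-9.66 Y-2.59 Z3.30
G1 X-5.00 Y-8.66 E0.1909
G1 X2.59 Y-9.66 E0.3819
G1 X8.66 Y-5.00 E0.5728
G1 X9.66 Y2.59 E0.7637
G1 X5.00 Y8.66 E0.9546
G1 X-2.59 Y9.66 E1.1456
G1 X-8.66 Y5.00 E1.3365
G1 X-9.66 Y-2.59 E1.5274

At z = 3.3 mm: the r=10 cylinder gives a regular 8-gon of circumradius 10 (constant along its height); the cube at (4, 15) is not intersected at this z (z outside [3.5, 17]); the cylinder at (11, -3.5) is not intersected at this z (z outside [4.5, 8]); the cube at (10.5, 9) is not intersected at this z (z outside [4.5, 11.5]); Merging all regions: only the r=10 cylinder is present, so the union is just that shape — 1 connected region; the cylinder at (-2, 5.5) is not intersected at this z (z outside [12, 19.5]); Taking the union: only that combined region is present, so the union is just that shape — 1 connected region; (whole slice rotated 60° about Z — lengths, areas and connectivity unchanged). The outline is a single polygon with 8 vertices. Extrusion per mm of travel: 0.4 × 0.15 / (π × 0.875²) = 0.024945. Accumulating E over each segment gives final E = 1.5274.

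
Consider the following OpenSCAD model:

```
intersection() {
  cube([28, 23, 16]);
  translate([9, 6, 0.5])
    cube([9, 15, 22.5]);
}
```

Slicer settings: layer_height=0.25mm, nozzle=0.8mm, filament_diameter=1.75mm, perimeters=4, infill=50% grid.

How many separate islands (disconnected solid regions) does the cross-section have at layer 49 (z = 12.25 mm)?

At z = 12.25 mm: the 28×23 cube contributes its full rectangle; the 9×15 cube at (9, 6) contributes its full rectangle; Taking the intersection: the 9×15 cube at (9, 6) lies inside the 28×23 cube, so the common part is the 9×15 cube at (9, 6) itself — 1 connected region. Overall, the cross-section is a single solid region. Island count = 1.

1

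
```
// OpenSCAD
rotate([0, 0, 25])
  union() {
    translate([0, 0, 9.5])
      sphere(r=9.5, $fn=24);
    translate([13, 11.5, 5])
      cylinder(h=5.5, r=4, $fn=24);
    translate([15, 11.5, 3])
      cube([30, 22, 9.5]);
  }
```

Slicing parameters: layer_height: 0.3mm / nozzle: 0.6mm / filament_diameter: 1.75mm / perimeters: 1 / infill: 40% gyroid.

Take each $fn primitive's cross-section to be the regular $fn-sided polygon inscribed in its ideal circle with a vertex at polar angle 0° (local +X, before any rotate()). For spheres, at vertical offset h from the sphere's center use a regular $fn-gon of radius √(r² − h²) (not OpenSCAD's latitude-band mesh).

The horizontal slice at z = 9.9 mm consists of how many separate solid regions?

2

At z = 9.9 mm: the sphere: section is a regular 24-gon, circumradius = √(r²−h²) = √(9.5²−0.4²) = 9.492; the r=4 cylinder at (13, 11.5) contributes a regular 24-gon of circumradius 4; the cube at (15, 11.5) is present — its section is the full 30×22 rectangle; Taking the union: the regions partially overlap (shared area 4.82 mm²), so overlapping operands fuse into one piece — 2 connected regions; (rotated 25° about Z; rotation is an isometry so areas/perimeters/island counts are preserved). The result has 2 disconnected regions.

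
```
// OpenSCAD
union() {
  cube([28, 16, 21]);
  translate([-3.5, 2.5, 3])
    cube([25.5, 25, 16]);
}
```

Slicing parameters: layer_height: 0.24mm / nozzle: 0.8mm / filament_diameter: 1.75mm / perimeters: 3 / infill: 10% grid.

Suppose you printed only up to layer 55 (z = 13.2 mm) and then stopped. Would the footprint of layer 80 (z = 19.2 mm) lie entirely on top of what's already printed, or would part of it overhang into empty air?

Compare the two slices. At z = 13.2: the cube (footprint 28×16) is included at this height (area 448.00 mm²); the cube at (-3.5, 2.5) (footprint 25.5×25) is included at this height (area 637.50 mm²); Combining (union): the regions partially overlap — summed areas 1085.50 mm² minus the doubly-counted overlap 297.00 mm² gives 788.50 mm² — area = 788.50 mm². At z = 19.2: the 28×16 cube contributes its full rectangle (area 448.00 mm²); the cube at (-3.5, 2.5) is absent (z outside [3, 19]); Taking the union: only the 28×16 cube is present, so the union is just that shape — area = 448.00 mm². Checking containment: the cross-section at z = 19.2 is a subset of the cross-section at z = 13.2.

entirely on top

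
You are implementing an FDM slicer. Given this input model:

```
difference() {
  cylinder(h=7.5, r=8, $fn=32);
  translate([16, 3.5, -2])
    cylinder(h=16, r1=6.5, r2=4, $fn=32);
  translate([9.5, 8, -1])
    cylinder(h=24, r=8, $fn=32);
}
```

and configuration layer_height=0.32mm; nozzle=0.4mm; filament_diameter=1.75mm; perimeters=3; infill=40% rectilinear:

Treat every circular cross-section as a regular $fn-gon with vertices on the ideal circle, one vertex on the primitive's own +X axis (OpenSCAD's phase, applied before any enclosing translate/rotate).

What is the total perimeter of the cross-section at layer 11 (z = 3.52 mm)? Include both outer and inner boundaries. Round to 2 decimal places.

50.18 mm

At z = 3.52 mm: the r=8 cylinder contributes a regular 32-gon of circumradius 8 (perimeter = 2·32·8.000·sin(180°/32) = 50.18 mm); the cone at (16, 3.5): at t=0.345 of its height the radius interpolates to r₁+(r₂−r₁)t = 5.638, giving a regular 32-gon of that circumradius (perimeter = 2·32·5.638·sin(180°/32) = 35.36 mm); the r=8 cylinder at (9.5, 8) contributes a regular 32-gon of circumradius 8 (perimeter = 2·32·8.000·sin(180°/32) = 50.18 mm); Subtracting the remaining from the first: starting from the r=8 cylinder, the cone at (16, 3.5) misses the remaining region (no effect); the r=8 cylinder at (9.5, 8) partially overlaps it — only the 24.11 mm² overlap (of its 199.77 mm²) is removed, clipping the outline — boundary = 50.18 mm. Overall, the cross-section is a single solid region. Total boundary length (outer) = 50.18 mm.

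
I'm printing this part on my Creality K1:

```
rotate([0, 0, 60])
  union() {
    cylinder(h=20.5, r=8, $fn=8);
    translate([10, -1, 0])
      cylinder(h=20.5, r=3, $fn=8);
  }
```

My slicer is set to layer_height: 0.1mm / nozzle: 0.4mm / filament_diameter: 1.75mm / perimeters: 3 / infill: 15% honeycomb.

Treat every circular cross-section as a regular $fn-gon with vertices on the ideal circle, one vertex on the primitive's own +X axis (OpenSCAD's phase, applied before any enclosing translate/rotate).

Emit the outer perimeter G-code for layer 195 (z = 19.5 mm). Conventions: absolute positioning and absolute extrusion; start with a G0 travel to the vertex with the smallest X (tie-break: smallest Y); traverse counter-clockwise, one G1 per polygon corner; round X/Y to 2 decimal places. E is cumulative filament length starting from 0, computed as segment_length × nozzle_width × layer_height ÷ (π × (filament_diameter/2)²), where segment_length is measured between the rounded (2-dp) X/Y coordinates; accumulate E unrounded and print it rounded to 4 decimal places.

G0 X-7.73 Y-2.07 Z19.50
G1 X-4.00 Y-6.93 E0.1019
G1 X2.07 Y-7.73 E0.2037
G1 X6.93 Y-4.00 E0.3056
G1 X7.73 Y2.07 E0.4074
G1 X5.12 Y5.46 E0.4785
G1 X6.64 Y5.26 E0.5040
G1 X8.46 Y6.66 E0.5422
G1 X8.76 Y8.94 E0.5805
G1 X7.37 Y10.76 E0.6186
G1 X5.09 Y11.06 E0.6568
G1 X3.27 Y9.66 E0.6950
G1 X2.97 Y7.38 E0.7332
G1 X3.24 Y7.03 E0.7406
G1 X-2.07 Y7.73 E0.8296
G1 X-6.93 Y4.00 E0.9315
G1 X-7.73 Y-2.07 E1.0333

At z = 19.5 mm: the r=8 cylinder gives a regular 8-gon of circumradius 8 (constant along its height); the r=3 cylinder at (10, -1) contributes a regular 8-gon of circumradius 3; Taking the union: the regions partially overlap (shared area 1.00 mm²), so overlapping operands fuse into one piece — 1 connected region; (whole slice rotated 60° about Z — lengths, areas and connectivity unchanged). The outline is a single polygon with 16 vertices. Extrusion per mm of travel: 0.4 × 0.1 / (π × 0.875²) = 0.016630. Accumulating E over each segment gives final E = 1.0333.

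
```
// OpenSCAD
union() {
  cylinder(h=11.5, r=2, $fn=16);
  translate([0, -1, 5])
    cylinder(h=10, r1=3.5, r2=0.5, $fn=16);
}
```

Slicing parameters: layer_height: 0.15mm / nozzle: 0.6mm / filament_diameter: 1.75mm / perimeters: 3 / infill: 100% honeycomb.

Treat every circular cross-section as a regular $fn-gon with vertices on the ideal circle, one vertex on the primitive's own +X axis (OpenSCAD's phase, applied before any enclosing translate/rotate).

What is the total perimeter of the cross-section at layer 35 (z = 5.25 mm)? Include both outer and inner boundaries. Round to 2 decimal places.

21.38 mm

At z = 5.25 mm: the r=2 cylinder contributes a regular 16-gon of circumradius 2 (perimeter = 2·16·2.000·sin(180°/16) = 12.49 mm); the cone at (0, -1) contributes a regular 16-gon of circumradius 3.425 (interpolated between r1=3.5 and r2=0.5 at t=0.025) (perimeter = 2·16·3.425·sin(180°/16) = 21.38 mm); Taking the union: the r=2 cylinder lies entirely inside the cone at (0, -1), so the union is just the cone at (0, -1) — boundary = 21.38 mm. Overall, the cross-section is a single solid region. Total boundary length (outer) = 21.38 mm.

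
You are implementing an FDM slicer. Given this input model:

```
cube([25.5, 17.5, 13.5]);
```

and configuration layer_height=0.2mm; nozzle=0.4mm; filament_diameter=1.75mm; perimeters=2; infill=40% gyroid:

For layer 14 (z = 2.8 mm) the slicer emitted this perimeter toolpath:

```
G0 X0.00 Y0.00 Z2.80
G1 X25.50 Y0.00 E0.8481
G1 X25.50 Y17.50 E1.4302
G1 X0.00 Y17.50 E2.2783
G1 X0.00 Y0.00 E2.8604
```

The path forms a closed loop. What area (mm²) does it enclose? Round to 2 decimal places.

Apply the shoelace formula to the sequence of (X, Y) vertices; enclosed area = 446.25 mm².

446.25 mm²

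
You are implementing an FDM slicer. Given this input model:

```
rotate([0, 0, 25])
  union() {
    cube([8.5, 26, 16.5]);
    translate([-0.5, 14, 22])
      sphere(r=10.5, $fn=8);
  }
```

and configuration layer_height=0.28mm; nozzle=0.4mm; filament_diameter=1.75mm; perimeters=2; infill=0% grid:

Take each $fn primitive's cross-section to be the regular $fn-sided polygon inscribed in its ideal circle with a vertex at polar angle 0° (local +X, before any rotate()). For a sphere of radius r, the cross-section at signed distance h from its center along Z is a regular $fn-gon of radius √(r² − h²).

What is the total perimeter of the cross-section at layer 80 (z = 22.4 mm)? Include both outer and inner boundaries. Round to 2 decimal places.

64.24 mm

At z = 22.4 mm: the cube does not reach this height (z outside [0, 16.5]); the sphere at (-0.5, 14): section is a regular 8-gon, circumradius = √(r²−h²) = √(10.5²−0.4²) = 10.492 (perimeter = 2·8·10.492·sin(180°/8) = 64.24 mm); Taking the union: only the r=10.5 sphere at (-0.5, 14) is present, so the union is just that shape — boundary = 64.24 mm; (rotated 25° about Z; rotation is an isometry so areas/perimeters/island counts are preserved). Overall, the cross-section is a single solid region. Total boundary length (outer) = 64.24 mm.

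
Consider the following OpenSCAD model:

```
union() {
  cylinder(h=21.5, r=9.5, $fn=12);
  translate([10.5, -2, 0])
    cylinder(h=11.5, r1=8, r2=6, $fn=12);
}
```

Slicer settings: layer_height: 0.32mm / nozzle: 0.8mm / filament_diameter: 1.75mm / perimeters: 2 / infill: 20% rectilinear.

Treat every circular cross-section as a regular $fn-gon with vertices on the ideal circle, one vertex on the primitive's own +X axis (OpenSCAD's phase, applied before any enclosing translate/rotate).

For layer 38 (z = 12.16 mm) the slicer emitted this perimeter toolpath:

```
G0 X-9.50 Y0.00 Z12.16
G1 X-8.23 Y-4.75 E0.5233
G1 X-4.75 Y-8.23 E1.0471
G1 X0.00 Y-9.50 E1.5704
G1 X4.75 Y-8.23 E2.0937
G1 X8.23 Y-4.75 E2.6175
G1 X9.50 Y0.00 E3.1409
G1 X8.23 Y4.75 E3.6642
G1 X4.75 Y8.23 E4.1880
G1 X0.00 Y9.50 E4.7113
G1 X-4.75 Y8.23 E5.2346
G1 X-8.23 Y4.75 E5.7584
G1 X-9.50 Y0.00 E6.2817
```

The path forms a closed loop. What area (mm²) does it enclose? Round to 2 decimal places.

Apply the shoelace formula to the sequence of (X, Y) vertices; enclosed area = 270.84 mm².

270.84 mm²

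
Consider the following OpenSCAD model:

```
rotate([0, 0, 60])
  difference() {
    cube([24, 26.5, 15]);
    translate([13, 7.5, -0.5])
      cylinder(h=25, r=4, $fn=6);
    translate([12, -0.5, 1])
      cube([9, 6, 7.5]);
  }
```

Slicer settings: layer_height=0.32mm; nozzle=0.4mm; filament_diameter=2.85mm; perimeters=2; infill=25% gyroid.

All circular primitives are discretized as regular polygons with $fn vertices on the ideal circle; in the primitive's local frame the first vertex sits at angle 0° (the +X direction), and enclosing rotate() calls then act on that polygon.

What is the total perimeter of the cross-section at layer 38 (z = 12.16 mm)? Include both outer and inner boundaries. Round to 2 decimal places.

At z = 12.16 mm: the 24×26.5 cube contributes its full rectangle (perimeter 101.00 mm); the r=4 cylinder at (13, 7.5) contributes a regular 6-gon of circumradius 4 (perimeter = 2·6·4.000·sin(180°/6) = 24.00 mm); the cube at (12, -0.5) is absent (z outside [1, 8.5]); Subtracting the remaining from the first: starting from the 24×26.5 cube, the r=4 cylinder at (13, 7.5) lies wholly inside it (removes its full 41.57 mm² and its 24.00 mm outline becomes a hole wall) — boundary (outer + 1 inner loop) = 125.00 mm; (whole slice rotated 60° about Z — lengths, areas and connectivity unchanged). Overall, the cross-section is one region with 1 hole. Total boundary length (outer + inner) = 125.00 mm.

125.00 mm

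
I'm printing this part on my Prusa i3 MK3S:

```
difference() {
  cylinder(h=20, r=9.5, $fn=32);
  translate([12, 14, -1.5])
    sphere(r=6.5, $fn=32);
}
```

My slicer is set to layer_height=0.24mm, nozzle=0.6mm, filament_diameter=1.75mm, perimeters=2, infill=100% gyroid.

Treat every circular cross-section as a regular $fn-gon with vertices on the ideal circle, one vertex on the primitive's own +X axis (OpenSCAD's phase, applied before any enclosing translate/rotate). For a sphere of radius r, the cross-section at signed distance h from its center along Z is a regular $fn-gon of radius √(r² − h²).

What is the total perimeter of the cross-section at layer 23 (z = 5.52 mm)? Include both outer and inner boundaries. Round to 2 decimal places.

59.59 mm

At z = 5.52 mm: the cylinder: section is a regular 32-gon, circumradius r=9.5 (perimeter = 2·32·9.500·sin(180°/32) = 59.59 mm); the sphere at (12, 14) is absent (|z−center|=7.020 > r=6.5); After the difference (first − rest): none of the subtracted shapes is present at this height, so the r=9.5 cylinder is unchanged — boundary = 59.59 mm. Overall, the cross-section is a single solid region. Total boundary length (outer) = 59.59 mm.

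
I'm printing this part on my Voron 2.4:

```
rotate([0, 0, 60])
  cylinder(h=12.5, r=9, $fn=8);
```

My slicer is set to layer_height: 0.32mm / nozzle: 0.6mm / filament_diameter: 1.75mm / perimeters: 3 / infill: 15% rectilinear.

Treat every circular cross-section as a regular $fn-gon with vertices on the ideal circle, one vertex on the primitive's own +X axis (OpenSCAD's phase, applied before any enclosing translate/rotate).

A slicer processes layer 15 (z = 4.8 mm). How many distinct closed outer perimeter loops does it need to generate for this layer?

1

At z = 4.8 mm: the r=9 cylinder gives a regular 8-gon of circumradius 9 (constant along its height); (whole slice rotated 60° about Z — lengths, areas and connectivity unchanged). The result has 1 disconnected region.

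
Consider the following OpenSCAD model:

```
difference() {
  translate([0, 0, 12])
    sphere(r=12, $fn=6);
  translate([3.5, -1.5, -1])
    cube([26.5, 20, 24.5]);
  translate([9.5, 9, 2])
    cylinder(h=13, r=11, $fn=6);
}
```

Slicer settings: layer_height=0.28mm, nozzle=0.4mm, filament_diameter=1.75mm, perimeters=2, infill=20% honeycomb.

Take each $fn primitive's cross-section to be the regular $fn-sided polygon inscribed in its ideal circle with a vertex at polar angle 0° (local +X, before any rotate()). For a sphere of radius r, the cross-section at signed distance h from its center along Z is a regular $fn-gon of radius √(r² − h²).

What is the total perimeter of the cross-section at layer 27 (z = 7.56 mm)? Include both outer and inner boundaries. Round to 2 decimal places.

At z = 7.56 mm: the r=12 sphere slices to a regular 6-gon of circumradius 11.148 (√(r²−h²) with h=4.44 from center) (perimeter = 2·6·11.148·sin(180°/6) = 66.89 mm); the cube at (3.5, -1.5) is present — its section is the full 26.5×20 rectangle (perimeter 93.00 mm); the r=11 cylinder at (9.5, 9) contributes a regular 6-gon of circumradius 11 (perimeter = 2·6·11.000·sin(180°/6) = 66.00 mm); Subtracting the remaining from the first: starting from the r=12 sphere, the 26.5×20 cube at (3.5, -1.5) partially overlaps it — only the 57.76 mm² overlap (of its 530.00 mm²) is removed, clipping the outline; the r=11 cylinder at (9.5, 9) partially overlaps it — only the 24.80 mm² overlap (of its 314.37 mm²) is removed, clipping the outline — boundary = 66.69 mm. Overall, the cross-section is a single solid region. Total boundary length (outer) = 66.69 mm.

66.69 mm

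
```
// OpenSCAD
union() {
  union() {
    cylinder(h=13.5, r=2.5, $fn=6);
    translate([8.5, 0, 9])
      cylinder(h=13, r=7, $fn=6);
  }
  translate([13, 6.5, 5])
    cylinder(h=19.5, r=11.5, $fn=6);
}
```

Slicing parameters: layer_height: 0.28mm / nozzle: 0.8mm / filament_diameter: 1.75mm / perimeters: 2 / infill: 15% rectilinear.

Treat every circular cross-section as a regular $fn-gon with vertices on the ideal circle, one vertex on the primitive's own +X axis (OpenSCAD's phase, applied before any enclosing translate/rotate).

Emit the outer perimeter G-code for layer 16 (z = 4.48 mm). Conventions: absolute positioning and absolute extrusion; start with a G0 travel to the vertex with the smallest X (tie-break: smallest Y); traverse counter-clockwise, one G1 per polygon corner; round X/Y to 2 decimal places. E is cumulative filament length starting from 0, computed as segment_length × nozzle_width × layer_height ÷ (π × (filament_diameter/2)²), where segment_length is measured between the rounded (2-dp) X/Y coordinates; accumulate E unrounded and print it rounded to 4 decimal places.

G0 X-2.50 Y0.00 Z4.48
G1 X-1.25 Y-2.17 E0.2332
G1 X1.25 Y-2.17 E0.4660
G1 X2.50 Y0.00 E0.6993
G1 X1.25 Y2.17 E0.9325
G1 X-1.25 Y2.17 E1.1653
G1 X-2.50 Y0.00 E1.3985

At z = 4.48 mm: the r=2.5 cylinder contributes a regular 6-gon of circumradius 2.5; the cylinder at (8.5, 0) is absent (z outside [9, 22]); Taking the union: only the r=2.5 cylinder is present, so the union is just that shape — 1 connected region; the cylinder at (13, 6.5) does not reach this height (z outside [5, 24.5]); Taking the union: only the result so far is present, so the union is just that shape — 1 connected region. The outline is a single polygon with 6 vertices. Extrusion per mm of travel: 0.8 × 0.28 / (π × 0.875²) = 0.093128. Accumulating E over each segment gives final E = 1.3985.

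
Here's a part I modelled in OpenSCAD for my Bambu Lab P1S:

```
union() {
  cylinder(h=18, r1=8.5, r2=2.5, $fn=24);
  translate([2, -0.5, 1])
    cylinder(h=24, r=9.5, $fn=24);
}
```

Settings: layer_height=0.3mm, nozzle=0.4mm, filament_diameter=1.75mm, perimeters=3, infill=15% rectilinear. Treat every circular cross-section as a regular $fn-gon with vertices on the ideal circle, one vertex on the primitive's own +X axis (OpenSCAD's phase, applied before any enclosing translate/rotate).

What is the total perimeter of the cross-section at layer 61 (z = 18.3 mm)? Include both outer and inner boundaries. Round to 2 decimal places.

59.52 mm

At z = 18.3 mm: the cone is not intersected at this z (z outside [0, 18]); the cylinder at (2, -0.5): section is a regular 24-gon, circumradius r=9.5 (perimeter = 2·24·9.500·sin(180°/24) = 59.52 mm); Merging all regions: only the r=9.5 cylinder at (2, -0.5) is present, so the union is just that shape — boundary = 59.52 mm. Overall, the cross-section is a single solid region. Total boundary length (outer) = 59.52 mm.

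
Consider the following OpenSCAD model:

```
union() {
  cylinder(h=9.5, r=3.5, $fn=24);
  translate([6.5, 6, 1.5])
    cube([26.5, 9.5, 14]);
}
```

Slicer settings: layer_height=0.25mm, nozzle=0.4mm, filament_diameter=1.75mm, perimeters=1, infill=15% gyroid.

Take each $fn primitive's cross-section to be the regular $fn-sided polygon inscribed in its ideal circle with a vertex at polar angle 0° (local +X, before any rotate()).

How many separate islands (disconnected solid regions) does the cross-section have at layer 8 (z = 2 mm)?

2

At z = 2 mm: the r=3.5 cylinder gives a regular 24-gon of circumradius 3.5 (constant along its height); the cube at (6.5, 6) (footprint 26.5×9.5) is included at this height; Combining (union): the 2 present regions are separate (no shared area or edge), so areas and boundary lengths simply add and each stays a separate island — 2 connected regions. Overall, the cross-section has 2 separate islands. Island count = 2.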